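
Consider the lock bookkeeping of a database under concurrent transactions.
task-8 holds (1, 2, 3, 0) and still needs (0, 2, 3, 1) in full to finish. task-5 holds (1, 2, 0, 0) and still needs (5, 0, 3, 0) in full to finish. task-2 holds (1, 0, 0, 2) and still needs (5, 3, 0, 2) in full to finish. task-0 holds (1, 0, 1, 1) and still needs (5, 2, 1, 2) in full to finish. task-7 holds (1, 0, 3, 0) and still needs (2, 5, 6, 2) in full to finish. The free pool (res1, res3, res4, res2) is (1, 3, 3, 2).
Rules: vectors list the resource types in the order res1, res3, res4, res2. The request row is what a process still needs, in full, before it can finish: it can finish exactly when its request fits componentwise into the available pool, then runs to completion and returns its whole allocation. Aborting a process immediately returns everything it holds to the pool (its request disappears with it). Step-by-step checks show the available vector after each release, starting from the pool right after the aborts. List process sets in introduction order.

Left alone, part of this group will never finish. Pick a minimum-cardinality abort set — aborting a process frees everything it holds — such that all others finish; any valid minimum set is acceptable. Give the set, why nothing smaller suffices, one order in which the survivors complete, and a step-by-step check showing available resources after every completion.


Abort task-2 and task-0.
Key observation: task-5 had no path to completion before; after the abort of task-2 and task-0 ((2, 0, 1, 3) returned), step 3 is where it fits.
Why nothing smaller works — every single abort fails: task-8 alone leaves task-5 blocked (short on res1); task-5 alone leaves task-2 blocked (short on res1); task-2 alone leaves task-5 blocked (short on res1); task-0 alone leaves task-5 blocked (short on res1); task-7 alone leaves task-5 blocked (short on res1).
The survivors complete as task-8, task-7, task-5. Step-by-step check (starting from the post-abort pool):
  pool = (3, 3, 4, 5)
  task-8: need (0, 2, 3, 1) fits (3, 3, 4, 5); releases (1, 2, 3, 0), pool now (4, 5, 7, 5)
  task-7: need (2, 5, 6, 2) fits (4, 5, 7, 5); releases (1, 0, 3, 0), pool now (5, 5, 10, 5)
  task-5: need (5, 0, 3, 0) fits (5, 5, 10, 5); releases (1, 2, 0, 0), pool now (6, 7, 10, 5)


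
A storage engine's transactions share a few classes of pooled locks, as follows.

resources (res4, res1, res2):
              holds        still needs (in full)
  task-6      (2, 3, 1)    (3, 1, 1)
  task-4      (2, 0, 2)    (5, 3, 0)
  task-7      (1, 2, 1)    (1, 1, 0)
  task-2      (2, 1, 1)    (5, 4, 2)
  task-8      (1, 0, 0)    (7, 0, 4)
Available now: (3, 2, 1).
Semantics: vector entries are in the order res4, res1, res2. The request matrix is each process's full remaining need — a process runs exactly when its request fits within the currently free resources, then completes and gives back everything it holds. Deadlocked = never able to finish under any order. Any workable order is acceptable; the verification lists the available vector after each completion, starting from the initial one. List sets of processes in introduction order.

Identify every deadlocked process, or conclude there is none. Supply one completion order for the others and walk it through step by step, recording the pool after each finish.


The deadlocked set is empty.
Key observation: starting with task-6, each completion frees enough for the next — no one is permanently blocked.
A valid finishing order for the others: task-6, task-7, task-2, task-4, task-8. Check, step by step:
  pool = (3, 2, 1)
  run task-6 (needs (3, 1, 1), free (3, 2, 1)); after release of (2, 3, 1) the pool is (5, 5, 2)
  run task-7 (needs (1, 1, 0), free (5, 5, 2)); after release of (1, 2, 1) the pool is (6, 7, 3)
  run task-2 (needs (5, 4, 2), free (6, 7, 3)); after release of (2, 1, 1) the pool is (8, 8, 4)
  run task-4 (needs (5, 3, 0), free (8, 8, 4)); after release of (2, 0, 2) the pool is (10, 8, 6)
  run task-8 (needs (7, 0, 4), free (10, 8, 6)); after release of (1, 0, 0) the pool is (11, 8, 6)


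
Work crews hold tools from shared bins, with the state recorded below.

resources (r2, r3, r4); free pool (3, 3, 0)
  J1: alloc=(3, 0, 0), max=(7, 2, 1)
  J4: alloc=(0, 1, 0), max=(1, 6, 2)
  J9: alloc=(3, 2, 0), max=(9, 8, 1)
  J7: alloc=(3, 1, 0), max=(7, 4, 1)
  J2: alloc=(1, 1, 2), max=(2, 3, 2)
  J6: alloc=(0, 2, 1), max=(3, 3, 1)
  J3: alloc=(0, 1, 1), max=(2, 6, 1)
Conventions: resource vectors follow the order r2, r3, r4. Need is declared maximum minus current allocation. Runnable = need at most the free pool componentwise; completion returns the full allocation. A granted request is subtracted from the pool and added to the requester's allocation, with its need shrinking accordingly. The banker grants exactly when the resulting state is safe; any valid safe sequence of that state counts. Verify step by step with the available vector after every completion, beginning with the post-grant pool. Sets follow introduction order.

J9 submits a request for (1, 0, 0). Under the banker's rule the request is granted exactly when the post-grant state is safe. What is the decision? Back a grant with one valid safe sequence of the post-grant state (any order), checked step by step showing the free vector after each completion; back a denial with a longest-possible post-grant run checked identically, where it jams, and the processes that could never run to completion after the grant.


DENY: after the grant no complete ordering would exist.
Key observation: J2, J6, J4, J3 can finish, but then (3, 8, 4) is all there is, and the blocked group's r2 demands exceed it.
After a pretend grant, a maximal execution: J2, J6, J4, J3 — then nothing else fits. Check, step by step:
  pool = (2, 3, 0)
  J2 needs (1, 2, 0) <= (2, 3, 0) -> finishes; pool += (1, 1, 2) = (3, 4, 2)
  J6 needs (3, 1, 0) <= (3, 4, 2) -> finishes; pool += (0, 2, 1) = (3, 6, 3)
  J4 needs (1, 5, 2) <= (3, 6, 3) -> finishes; pool += (0, 1, 0) = (3, 7, 3)
  J3 needs (2, 5, 0) <= (3, 7, 3) -> finishes; pool += (0, 1, 1) = (3, 8, 4)
  J1 cannot run: need (4, 2, 1) vs free (3, 8, 4) (insufficient r2)
  J9 cannot run: need (5, 6, 1) vs free (3, 8, 4) (insufficient r2)
  J7 cannot run: need (4, 3, 1) vs free (3, 8, 4) (insufficient r2)
Post-grant, the permanently blocked set is J1, J9 and J7.


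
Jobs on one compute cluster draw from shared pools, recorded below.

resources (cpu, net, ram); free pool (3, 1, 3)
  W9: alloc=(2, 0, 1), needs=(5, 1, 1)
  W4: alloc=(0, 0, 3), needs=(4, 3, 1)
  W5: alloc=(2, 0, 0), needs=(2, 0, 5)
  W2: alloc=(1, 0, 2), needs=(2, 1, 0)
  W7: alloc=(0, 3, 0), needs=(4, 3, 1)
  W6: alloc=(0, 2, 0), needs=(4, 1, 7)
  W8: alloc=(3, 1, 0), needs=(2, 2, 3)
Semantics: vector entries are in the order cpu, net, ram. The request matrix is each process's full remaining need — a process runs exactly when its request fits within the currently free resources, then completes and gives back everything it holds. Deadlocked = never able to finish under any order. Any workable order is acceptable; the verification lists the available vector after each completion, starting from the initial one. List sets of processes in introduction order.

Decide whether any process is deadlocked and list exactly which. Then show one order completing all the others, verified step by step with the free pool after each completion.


Deadlocked: W4, W7, W6 and W8.
Key observation: after W2, W5, W9 the pool peaks at (8, 1, 6), and each blocked process is short somewhere: W4 on net; W7 on net; W6 on ram; W8 on net.
One completion order for the rest: W2, W5, W9. Verifying each step:
  pool = (3, 1, 3)
  run W2 (needs (2, 1, 0), free (3, 1, 3)); after release of (1, 0, 2) the pool is (4, 1, 5)
  run W5 (needs (2, 0, 5), free (4, 1, 5)); after release of (2, 0, 0) the pool is (6, 1, 5)
  run W9 (needs (5, 1, 1), free (6, 1, 5)); after release of (2, 0, 1) the pool is (8, 1, 6)
The stuck group stays short no matter what:
  W4 cannot run: need (4, 3, 1) vs free (8, 1, 6) (insufficient net)
  W7 cannot run: need (4, 3, 1) vs free (8, 1, 6) (insufficient net)
  W6 cannot run: need (4, 1, 7) vs free (8, 1, 6) (insufficient ram)
  W8 cannot run: need (2, 2, 3) vs free (8, 1, 6) (insufficient net)


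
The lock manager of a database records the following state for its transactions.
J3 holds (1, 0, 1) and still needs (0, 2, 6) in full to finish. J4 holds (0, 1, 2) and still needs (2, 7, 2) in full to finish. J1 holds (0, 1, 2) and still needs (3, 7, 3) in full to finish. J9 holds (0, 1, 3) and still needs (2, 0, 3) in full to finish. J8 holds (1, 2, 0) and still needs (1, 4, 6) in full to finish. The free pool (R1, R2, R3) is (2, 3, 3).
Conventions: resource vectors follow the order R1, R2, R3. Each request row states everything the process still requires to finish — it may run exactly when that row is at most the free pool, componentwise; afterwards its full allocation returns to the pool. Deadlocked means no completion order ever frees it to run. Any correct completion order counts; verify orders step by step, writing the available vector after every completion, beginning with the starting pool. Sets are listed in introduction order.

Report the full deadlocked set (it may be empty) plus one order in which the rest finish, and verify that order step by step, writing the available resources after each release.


Deadlocked set: J4 and J1.
Key observation: after J9, J3, J8 complete, (4, 6, 7) is the best the pool ever gets, yet each leftover process wants more R2.
One completion order for the rest: J9, J3, J8. Step-by-step check:
  pool = (2, 3, 3)
  J9: need (2, 0, 3) fits (2, 3, 3); releases (0, 1, 3), pool now (2, 4, 6)
  J3: need (0, 2, 6) fits (2, 4, 6); releases (1, 0, 1), pool now (3, 4, 7)
  J8: need (1, 4, 6) fits (3, 4, 7); releases (1, 2, 0), pool now (4, 6, 7)
The stuck group stays short no matter what:
  J4 cannot run: need (2, 7, 2) vs free (4, 6, 7) (insufficient R2)
  J1 cannot run: need (3, 7, 3) vs free (4, 6, 7) (insufficient R2)


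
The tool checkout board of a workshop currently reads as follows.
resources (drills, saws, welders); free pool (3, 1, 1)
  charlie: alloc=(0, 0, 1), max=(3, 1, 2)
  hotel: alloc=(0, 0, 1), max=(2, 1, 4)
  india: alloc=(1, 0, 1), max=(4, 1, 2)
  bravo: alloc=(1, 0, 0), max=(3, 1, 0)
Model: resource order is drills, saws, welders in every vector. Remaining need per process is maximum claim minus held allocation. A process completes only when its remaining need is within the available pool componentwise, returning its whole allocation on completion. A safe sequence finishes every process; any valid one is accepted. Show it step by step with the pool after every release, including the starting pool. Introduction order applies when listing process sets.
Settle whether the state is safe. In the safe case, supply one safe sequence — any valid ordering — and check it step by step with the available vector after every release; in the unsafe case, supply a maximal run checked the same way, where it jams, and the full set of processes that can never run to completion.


The state is SAFE; one workable sequence: india, charlie, hotel, bravo.
Key observation: at india the run first touches a limit — (3, 1, 1) against (3, 1, 1), exact on a resource it actually requests.
Check, step by step:
  pool = (3, 1, 1)
  india needs (3, 1, 1) <= (3, 1, 1) -> finishes; pool += (1, 0, 1) = (4, 1, 2)
  charlie needs (3, 1, 1) <= (4, 1, 2) -> finishes; pool += (0, 0, 1) = (4, 1, 3)
  hotel needs (2, 1, 3) <= (4, 1, 3) -> finishes; pool += (0, 0, 1) = (4, 1, 4)
  bravo needs (2, 1, 0) <= (4, 1, 4) -> finishes; pool += (1, 0, 0) = (5, 1, 4)


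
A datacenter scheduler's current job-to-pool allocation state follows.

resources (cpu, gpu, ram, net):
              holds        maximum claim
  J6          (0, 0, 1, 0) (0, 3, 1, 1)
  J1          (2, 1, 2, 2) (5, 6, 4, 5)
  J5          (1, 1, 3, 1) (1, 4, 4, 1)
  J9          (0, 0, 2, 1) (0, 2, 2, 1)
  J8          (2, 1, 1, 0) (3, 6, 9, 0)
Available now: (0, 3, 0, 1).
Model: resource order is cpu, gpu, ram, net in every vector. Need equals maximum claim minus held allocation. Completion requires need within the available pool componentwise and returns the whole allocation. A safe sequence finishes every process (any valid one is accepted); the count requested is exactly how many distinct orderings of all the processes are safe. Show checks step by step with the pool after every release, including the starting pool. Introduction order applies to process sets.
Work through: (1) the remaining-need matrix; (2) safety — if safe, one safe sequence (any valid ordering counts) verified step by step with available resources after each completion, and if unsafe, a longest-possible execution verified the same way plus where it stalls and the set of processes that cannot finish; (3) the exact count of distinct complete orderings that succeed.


(1) Outstanding need per process (order cpu, gpu, ram, net):
  J6: (0, 3, 0, 1)
  J1: (3, 5, 2, 3)
  J5: (0, 3, 1, 0)
  J9: (0, 2, 0, 0)
  J8: (1, 5, 8, 0)
(2) UNSAFE — no complete ordering exists.
Key observation: J9, J6, J5 can finish, but then (1, 4, 6, 3) is all there is, and the blocked group's gpu demands exceed it.
A maximal execution: J9, J6, J5 — then nothing else fits. Check, step by step:
  pool = (0, 3, 0, 1)
  J9: need (0, 2, 0, 0) fits (0, 3, 0, 1); releases (0, 0, 2, 1), pool now (0, 3, 2, 2)
  J6: need (0, 3, 0, 1) fits (0, 3, 2, 2); releases (0, 0, 1, 0), pool now (0, 3, 3, 2)
  J5: need (0, 3, 1, 0) fits (0, 3, 3, 2); releases (1, 1, 3, 1), pool now (1, 4, 6, 3)
  J1 still needs (3, 5, 2, 3) but only (1, 4, 6, 3) is free — short on cpu and gpu
  J8 still needs (1, 5, 8, 0) but only (1, 4, 6, 3) is free — short on gpu and ram
Never able to finish: J1 and J8.
(3) Precisely 0 of the possible complete orderings are safe sequences.


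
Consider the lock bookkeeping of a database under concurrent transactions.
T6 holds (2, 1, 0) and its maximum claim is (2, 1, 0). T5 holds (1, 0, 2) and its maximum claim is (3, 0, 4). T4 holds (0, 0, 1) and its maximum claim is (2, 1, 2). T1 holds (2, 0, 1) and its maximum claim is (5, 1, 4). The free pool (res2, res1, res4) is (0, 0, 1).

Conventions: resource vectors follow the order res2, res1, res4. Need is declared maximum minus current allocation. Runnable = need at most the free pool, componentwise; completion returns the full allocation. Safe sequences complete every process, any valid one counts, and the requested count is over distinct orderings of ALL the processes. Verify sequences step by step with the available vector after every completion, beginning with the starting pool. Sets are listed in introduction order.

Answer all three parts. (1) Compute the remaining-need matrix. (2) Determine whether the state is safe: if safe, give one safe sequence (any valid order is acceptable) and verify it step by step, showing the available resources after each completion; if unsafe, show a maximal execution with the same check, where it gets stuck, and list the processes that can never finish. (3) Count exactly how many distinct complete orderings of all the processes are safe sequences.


(1) Outstanding need per process (order res2, res1, res4):
  T6: (0, 0, 0)
  T5: (2, 0, 2)
  T4: (2, 1, 1)
  T1: (3, 1, 3)
(2) SAFE. One safe sequence: T6, T4, T5, T1.
Key observation: the order's first zero-slack moment is T4 ((2, 1, 1) needed, (2, 1, 1) free — a requested resource with nothing to spare).
Verifying each step:
  pool = (0, 0, 1)
  T6 needs (0, 0, 0) <= (0, 0, 1) -> finishes; pool += (2, 1, 0) = (2, 1, 1)
  T4 needs (2, 1, 1) <= (2, 1, 1) -> finishes; pool += (0, 0, 1) = (2, 1, 2)
  T5 needs (2, 0, 2) <= (2, 1, 2) -> finishes; pool += (1, 0, 2) = (3, 1, 4)
  T1 needs (3, 1, 3) <= (3, 1, 4) -> finishes; pool += (2, 0, 1) = (5, 1, 5)
(3) Exactly 1 of the possible complete orderings is a safe sequence.


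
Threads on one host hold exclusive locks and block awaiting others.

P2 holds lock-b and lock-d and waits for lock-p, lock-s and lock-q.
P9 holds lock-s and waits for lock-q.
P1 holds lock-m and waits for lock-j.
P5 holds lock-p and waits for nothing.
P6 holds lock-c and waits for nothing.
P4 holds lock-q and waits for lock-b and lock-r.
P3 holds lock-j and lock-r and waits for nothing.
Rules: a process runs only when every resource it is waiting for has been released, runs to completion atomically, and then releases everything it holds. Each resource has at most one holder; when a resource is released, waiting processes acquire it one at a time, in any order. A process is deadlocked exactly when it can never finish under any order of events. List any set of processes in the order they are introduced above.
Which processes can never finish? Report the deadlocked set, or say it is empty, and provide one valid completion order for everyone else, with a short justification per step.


Deadlocked set: P2, P9 and P4.
Key observation: the loop P2 -> P9 -> P4 -> P2 blocks itself forever; no other process is dragged down with it.
One completion order for the rest: P3, P1, P5, P6.
Check, step by step:
  P3 waits on nothing -> runs at once and releases lock-j and lock-r
  P1 waits on lock-j — all released -> runs and releases lock-m
  P5 waits on nothing -> runs at once and releases lock-p
  P6 waits on nothing -> runs at once and releases lock-c


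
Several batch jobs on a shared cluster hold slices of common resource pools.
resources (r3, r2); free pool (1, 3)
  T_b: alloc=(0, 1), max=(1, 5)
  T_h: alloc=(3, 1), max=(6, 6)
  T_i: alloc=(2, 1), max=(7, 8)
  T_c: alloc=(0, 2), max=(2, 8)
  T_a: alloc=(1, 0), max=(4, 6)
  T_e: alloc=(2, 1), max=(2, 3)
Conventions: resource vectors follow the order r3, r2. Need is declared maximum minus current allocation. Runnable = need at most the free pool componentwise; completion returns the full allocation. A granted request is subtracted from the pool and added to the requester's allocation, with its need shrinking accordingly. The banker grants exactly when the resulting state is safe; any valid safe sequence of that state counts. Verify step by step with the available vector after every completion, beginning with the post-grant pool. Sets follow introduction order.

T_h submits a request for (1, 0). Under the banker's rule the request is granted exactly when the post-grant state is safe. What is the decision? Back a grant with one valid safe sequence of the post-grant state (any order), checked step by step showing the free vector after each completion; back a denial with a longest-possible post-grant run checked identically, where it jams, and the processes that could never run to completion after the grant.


GRANT: granting preserves safety; a valid post-grant sequence is T_e, T_b, T_h, T_c, T_i, T_a.
Key observation: post-grant, (0, 3) remains, and an order beginning with T_e completes everyone.
Step-by-step check of the post-grant state:
  pool = (0, 3)
  T_e: need (0, 2) fits (0, 3); releases (2, 1), pool now (2, 4)
  T_b: need (1, 4) fits (2, 4); releases (0, 1), pool now (2, 5)
  T_h: need (2, 5) fits (2, 5); releases (4, 1), pool now (6, 6)
  T_c: need (2, 6) fits (6, 6); releases (0, 2), pool now (6, 8)
  T_i: need (5, 7) fits (6, 8); releases (2, 1), pool now (8, 9)
  T_a: need (3, 6) fits (8, 9); releases (1, 0), pool now (9, 9)


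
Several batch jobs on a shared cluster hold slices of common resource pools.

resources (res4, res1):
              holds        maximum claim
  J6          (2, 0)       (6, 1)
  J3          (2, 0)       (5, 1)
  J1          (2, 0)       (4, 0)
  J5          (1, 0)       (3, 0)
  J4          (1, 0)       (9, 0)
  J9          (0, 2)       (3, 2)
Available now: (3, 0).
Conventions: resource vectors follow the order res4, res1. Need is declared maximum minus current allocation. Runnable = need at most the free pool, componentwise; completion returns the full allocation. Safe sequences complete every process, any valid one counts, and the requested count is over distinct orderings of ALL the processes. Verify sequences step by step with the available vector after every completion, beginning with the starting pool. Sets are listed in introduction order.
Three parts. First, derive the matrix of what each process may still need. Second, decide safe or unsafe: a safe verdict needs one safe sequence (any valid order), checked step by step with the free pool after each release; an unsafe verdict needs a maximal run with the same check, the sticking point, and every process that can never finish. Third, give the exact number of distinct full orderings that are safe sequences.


(1) Need matrix, components ordered res4, res1:
  J6: (4, 1)
  J3: (3, 1)
  J1: (2, 0)
  J5: (2, 0)
  J4: (8, 0)
  J9: (3, 0)
(2) SAFE — a valid safe sequence is J9, J5, J6, J1, J3, J4.
Key observation: at J9 the run first touches a limit — (3, 0) against (3, 0), exact on a resource it actually requests.
Check, step by step:
  pool = (3, 0)
  J9 needs (3, 0) <= (3, 0) -> finishes; pool += (0, 2) = (3, 2)
  J5 needs (2, 0) <= (3, 2) -> finishes; pool += (1, 0) = (4, 2)
  J6 needs (4, 1) <= (4, 2) -> finishes; pool += (2, 0) = (6, 2)
  J1 needs (2, 0) <= (6, 2) -> finishes; pool += (2, 0) = (8, 2)
  J3 needs (3, 1) <= (8, 2) -> finishes; pool += (2, 0) = (10, 2)
  J4 needs (8, 0) <= (10, 2) -> finishes; pool += (1, 0) = (11, 2)
(3) The exact count: 68 of the possible complete orderings are safe sequences.


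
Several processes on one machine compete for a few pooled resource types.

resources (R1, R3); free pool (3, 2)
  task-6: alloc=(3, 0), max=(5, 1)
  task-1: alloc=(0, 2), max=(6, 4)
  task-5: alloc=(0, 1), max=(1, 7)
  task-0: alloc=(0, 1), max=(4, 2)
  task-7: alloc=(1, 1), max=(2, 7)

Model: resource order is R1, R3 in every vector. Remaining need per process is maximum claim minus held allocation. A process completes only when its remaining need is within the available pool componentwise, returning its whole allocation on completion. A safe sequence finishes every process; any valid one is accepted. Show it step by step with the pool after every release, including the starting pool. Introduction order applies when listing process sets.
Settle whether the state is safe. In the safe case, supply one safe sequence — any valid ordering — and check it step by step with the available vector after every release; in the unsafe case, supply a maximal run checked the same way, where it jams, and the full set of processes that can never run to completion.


UNSAFE — no complete ordering exists.
Key observation: no order helps: past task-6, task-0, task-1, the free pool tops out at (6, 5), below what each blocked process needs in R3.
Going as far as possible: task-6, task-0, task-1; after that, nothing fits. Step-by-step check:
  pool = (3, 2)
  task-6: need (2, 1) fits (3, 2); releases (3, 0), pool now (6, 2)
  task-0: need (4, 1) fits (6, 2); releases (0, 1), pool now (6, 3)
  task-1: need (6, 2) fits (6, 3); releases (0, 2), pool now (6, 5)
  task-5 cannot run: need (1, 6) vs free (6, 5) (insufficient R3)
  task-7 cannot run: need (1, 6) vs free (6, 5) (insufficient R3)
Permanently blocked: task-5 and task-7.


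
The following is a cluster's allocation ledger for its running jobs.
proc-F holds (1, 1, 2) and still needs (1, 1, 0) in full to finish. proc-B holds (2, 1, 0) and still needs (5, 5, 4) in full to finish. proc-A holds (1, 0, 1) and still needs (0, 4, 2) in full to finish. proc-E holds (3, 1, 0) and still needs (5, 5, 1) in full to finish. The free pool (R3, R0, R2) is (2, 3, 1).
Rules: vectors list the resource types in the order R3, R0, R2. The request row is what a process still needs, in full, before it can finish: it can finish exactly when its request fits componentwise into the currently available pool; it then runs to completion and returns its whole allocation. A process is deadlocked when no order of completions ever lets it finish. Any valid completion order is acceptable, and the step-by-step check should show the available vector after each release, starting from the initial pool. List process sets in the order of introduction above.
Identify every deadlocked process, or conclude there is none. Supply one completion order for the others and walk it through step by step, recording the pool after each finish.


The deadlocked set is proc-B and proc-E.
Key observation: even finishing proc-F, proc-A leaves just (4, 4, 4) free — too little R3 for any of the remaining processes.
The rest can finish in the order proc-F, proc-A. Verifying each step:
  pool = (2, 3, 1)
  run proc-F (needs (1, 1, 0), free (2, 3, 1)); after release of (1, 1, 2) the pool is (3, 4, 3)
  run proc-A (needs (0, 4, 2), free (3, 4, 3)); after release of (1, 0, 1) the pool is (4, 4, 4)
None of the blocked processes ever fits:
  proc-B cannot run: need (5, 5, 4) vs free (4, 4, 4) (insufficient R3 and R0)
  proc-E cannot run: need (5, 5, 1) vs free (4, 4, 4) (insufficient R3 and R0)


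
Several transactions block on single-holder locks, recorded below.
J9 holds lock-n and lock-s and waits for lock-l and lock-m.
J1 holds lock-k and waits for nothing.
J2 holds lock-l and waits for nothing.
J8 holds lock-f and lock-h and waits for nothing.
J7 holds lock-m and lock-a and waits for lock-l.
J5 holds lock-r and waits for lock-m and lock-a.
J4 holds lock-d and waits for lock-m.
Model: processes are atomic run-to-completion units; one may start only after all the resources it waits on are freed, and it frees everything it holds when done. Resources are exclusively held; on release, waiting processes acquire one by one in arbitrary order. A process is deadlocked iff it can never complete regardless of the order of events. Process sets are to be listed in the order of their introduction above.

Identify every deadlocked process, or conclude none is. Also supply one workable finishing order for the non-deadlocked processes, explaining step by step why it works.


Nothing here is deadlocked.
Key observation: there is no circular wait here — follow any chain and it reaches a process that is free to run now.
One completion order for the rest: J1, J2, J7, J8, J4, J9, J5.
Verifying each step:
  run J1 (it waits on nothing); releases lock-k
  run J2 (it waits on nothing); releases lock-l
  J7 waits on lock-l — all released -> runs and releases lock-m and lock-a
  run J8 (it waits on nothing); releases lock-f and lock-h
  J4 waits on lock-m — all released -> runs and releases lock-d
  J9 waits on lock-l and lock-m — all released -> runs and releases lock-n and lock-s
  J5 waits on lock-m and lock-a — all released -> runs and releases lock-r


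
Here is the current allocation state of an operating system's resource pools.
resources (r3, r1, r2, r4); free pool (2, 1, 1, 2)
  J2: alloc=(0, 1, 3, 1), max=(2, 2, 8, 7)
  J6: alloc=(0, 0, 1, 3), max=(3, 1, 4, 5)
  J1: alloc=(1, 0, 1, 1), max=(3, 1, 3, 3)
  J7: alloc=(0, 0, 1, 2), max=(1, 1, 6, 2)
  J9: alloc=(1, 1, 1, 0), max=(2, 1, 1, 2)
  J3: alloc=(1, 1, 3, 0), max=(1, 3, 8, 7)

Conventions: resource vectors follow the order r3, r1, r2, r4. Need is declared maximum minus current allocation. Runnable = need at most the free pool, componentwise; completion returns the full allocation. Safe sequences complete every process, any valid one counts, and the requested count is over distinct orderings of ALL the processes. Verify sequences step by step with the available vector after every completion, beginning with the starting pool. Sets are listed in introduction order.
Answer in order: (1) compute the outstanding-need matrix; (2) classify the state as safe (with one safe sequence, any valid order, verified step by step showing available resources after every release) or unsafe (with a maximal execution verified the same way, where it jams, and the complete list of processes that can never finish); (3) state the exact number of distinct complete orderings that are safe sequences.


(1) Remaining need (order r3, r1, r2, r4):
  J2: (2, 1, 5, 6)
  J6: (3, 1, 3, 2)
  J1: (2, 1, 2, 2)
  J7: (1, 1, 5, 0)
  J9: (1, 0, 0, 2)
  J3: (0, 2, 5, 7)
(2) UNSAFE — no complete ordering exists.
Key observation: even finishing J9, J1, J6 leaves just (4, 2, 4, 6) free — too little r2 for any of the remaining processes.
Going as far as possible: J9, J1, J6; after that, nothing fits. Verifying each step:
  pool = (2, 1, 1, 2)
  J9 needs (1, 0, 0, 2) <= (2, 1, 1, 2) -> finishes; pool += (1, 1, 1, 0) = (3, 2, 2, 2)
  J1 needs (2, 1, 2, 2) <= (3, 2, 2, 2) -> finishes; pool += (1, 0, 1, 1) = (4, 2, 3, 3)
  J6 needs (3, 1, 3, 2) <= (4, 2, 3, 3) -> finishes; pool += (0, 0, 1, 3) = (4, 2, 4, 6)
  J2 still needs (2, 1, 5, 6) but only (4, 2, 4, 6) is free — short on r2
  J7 still needs (1, 1, 5, 0) but only (4, 2, 4, 6) is free — short on r2
  J3 still needs (0, 2, 5, 7) but only (4, 2, 4, 6) is free — short on r2 and r4
Processes that can never finish: J2, J7 and J3.
(3) The exact count: 0 of the possible complete orderings are safe sequences.


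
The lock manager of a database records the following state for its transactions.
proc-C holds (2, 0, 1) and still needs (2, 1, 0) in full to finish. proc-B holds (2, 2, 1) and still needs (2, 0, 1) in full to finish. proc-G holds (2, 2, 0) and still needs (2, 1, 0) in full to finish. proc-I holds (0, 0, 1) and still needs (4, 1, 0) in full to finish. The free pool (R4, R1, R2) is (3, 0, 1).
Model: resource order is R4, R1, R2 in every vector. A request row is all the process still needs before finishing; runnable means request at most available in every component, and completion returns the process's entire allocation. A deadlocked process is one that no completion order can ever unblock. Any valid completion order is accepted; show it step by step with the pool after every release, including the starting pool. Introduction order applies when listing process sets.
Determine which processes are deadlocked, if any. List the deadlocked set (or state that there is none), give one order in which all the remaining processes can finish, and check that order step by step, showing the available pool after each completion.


Nothing here is deadlocked.
Key observation: no deadlock: proc-B fits now, and the freed resources carry the rest through.
One completion order for the rest: proc-B, proc-C, proc-I, proc-G. Step-by-step check:
  pool = (3, 0, 1)
  proc-B: need (2, 0, 1) fits (3, 0, 1); releases (2, 2, 1), pool now (5, 2, 2)
  proc-C: need (2, 1, 0) fits (5, 2, 2); releases (2, 0, 1), pool now (7, 2, 3)
  proc-I: need (4, 1, 0) fits (7, 2, 3); releases (0, 0, 1), pool now (7, 2, 4)
  proc-G: need (2, 1, 0) fits (7, 2, 4); releases (2, 2, 0), pool now (9, 4, 4)


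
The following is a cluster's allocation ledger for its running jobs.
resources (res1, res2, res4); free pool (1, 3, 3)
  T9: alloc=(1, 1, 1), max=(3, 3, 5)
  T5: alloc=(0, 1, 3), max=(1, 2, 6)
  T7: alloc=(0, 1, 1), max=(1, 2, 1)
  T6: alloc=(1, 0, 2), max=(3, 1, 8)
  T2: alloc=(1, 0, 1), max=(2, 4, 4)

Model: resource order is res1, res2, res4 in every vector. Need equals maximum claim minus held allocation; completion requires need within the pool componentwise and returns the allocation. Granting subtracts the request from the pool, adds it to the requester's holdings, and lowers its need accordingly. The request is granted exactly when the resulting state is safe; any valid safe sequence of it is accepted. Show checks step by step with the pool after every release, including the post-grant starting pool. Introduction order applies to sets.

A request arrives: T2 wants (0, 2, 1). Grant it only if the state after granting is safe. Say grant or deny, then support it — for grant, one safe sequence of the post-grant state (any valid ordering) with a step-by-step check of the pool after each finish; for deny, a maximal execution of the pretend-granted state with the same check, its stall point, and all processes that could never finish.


GRANT — the state after the grant stays safe, e.g. via T7, T5, T2, T9, T6.
Key observation: the grant leaves (1, 1, 2) free — enough for T7, whose release restarts the cascade.
Check on the post-grant state, step by step:
  pool = (1, 1, 2)
  run T7 (needs (1, 1, 0), free (1, 1, 2)); after release of (0, 1, 1) the pool is (1, 2, 3)
  run T5 (needs (1, 1, 3), free (1, 2, 3)); after release of (0, 1, 3) the pool is (1, 3, 6)
  run T2 (needs (1, 2, 2), free (1, 3, 6)); after release of (1, 2, 2) the pool is (2, 5, 8)
  run T9 (needs (2, 2, 4), free (2, 5, 8)); after release of (1, 1, 1) the pool is (3, 6, 9)
  run T6 (needs (2, 1, 6), free (3, 6, 9)); after release of (1, 0, 2) the pool is (4, 6, 11)


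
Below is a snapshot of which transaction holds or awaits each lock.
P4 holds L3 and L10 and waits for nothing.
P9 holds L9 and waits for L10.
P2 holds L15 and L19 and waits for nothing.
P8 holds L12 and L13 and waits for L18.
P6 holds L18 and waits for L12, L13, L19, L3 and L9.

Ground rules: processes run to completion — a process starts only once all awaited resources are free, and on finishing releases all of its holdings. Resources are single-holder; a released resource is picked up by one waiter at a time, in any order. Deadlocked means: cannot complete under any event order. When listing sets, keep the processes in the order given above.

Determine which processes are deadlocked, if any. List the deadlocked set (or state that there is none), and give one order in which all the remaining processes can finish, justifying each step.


Deadlocked set: P8 and P6.
Key observation: P8 -> P6 -> P8 is a circular wait — nothing in it can go first; no other process is dragged down with it.
A valid finishing order for the others: P4, P9, P2.
Check, step by step:
  P4 waits on nothing -> runs at once and releases L3 and L10
  P9: everything it awaited (L10) is free; runs, freeing L9
  P2 waits on nothing -> runs at once and releases L15 and L19


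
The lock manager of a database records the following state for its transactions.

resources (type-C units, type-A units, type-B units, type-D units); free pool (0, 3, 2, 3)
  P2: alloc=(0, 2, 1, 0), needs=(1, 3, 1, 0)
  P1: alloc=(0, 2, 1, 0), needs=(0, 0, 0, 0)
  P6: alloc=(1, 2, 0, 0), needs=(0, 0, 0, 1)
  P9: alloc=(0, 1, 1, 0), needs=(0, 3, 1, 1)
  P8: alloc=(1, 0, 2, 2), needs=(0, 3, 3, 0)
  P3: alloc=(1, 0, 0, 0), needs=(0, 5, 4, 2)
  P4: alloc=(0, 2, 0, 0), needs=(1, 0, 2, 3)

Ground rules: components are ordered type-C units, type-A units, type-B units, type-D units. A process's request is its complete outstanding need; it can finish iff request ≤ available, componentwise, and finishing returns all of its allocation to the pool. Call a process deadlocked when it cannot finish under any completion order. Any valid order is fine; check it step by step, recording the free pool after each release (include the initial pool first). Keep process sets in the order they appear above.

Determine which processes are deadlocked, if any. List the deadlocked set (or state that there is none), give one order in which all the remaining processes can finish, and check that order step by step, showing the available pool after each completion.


The deadlocked set is empty.
Key observation: P6 fits the free pool immediately, and its release cascades until everyone finishes.
The rest can finish in the order P6, P9, P2, P8, P4, P3, P1. Walking it through:
  pool = (0, 3, 2, 3)
  run P6 (needs (0, 0, 0, 1), free (0, 3, 2, 3)); after release of (1, 2, 0, 0) the pool is (1, 5, 2, 3)
  run P9 (needs (0, 3, 1, 1), free (1, 5, 2, 3)); after release of (0, 1, 1, 0) the pool is (1, 6, 3, 3)
  run P2 (needs (1, 3, 1, 0), free (1, 6, 3, 3)); after release of (0, 2, 1, 0) the pool is (1, 8, 4, 3)
  run P8 (needs (0, 3, 3, 0), free (1, 8, 4, 3)); after release of (1, 0, 2, 2) the pool is (2, 8, 6, 5)
  run P4 (needs (1, 0, 2, 3), free (2, 8, 6, 5)); after release of (0, 2, 0, 0) the pool is (2, 10, 6, 5)
  run P3 (needs (0, 5, 4, 2), free (2, 10, 6, 5)); after release of (1, 0, 0, 0) the pool is (3, 10, 6, 5)
  run P1 (needs (0, 0, 0, 0), free (3, 10, 6, 5)); after release of (0, 2, 1, 0) the pool is (3, 12, 7, 5)


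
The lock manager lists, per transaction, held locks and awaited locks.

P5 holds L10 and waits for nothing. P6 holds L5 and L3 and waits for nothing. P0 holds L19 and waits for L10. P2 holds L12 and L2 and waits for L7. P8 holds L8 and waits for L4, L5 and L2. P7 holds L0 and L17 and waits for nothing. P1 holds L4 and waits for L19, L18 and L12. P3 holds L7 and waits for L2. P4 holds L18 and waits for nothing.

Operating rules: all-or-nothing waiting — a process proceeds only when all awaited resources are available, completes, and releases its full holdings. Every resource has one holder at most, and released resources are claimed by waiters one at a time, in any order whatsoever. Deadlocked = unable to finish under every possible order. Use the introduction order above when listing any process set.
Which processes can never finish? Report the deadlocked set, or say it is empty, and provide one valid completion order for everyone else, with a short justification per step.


Deadlocked: P2, P8, P1 and P3.
Key observation: P2 -> P3 -> P2 is a circular wait — nothing in it can go first; P8 and P1 wait into the deadlock from upstream.
A valid finishing order for the others: P7, P5, P4, P0, P6.
Step-by-step check:
  run P7 (it waits on nothing); releases L0 and L17
  run P5 (it waits on nothing); releases L10
  run P4 (it waits on nothing); releases L18
  P0 waits on L10 — all released -> runs and releases L19
  run P6 (it waits on nothing); releases L5 and L3


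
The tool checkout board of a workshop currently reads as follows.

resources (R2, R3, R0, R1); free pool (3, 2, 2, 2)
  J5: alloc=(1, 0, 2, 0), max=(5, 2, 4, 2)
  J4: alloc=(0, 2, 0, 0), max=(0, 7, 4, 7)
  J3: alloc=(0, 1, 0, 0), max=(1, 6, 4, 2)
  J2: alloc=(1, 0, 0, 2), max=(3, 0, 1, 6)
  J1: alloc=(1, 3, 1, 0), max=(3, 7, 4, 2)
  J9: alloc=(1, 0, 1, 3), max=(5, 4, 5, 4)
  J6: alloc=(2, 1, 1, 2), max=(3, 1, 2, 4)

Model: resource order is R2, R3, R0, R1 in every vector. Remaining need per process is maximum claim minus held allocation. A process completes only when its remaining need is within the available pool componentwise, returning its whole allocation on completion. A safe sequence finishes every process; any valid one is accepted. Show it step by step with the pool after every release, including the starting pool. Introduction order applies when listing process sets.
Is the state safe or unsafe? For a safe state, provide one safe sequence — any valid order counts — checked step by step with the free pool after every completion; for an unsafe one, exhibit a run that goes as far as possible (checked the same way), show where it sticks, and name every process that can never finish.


UNSAFE — no complete ordering exists.
Key observation: R3 is the bottleneck — with J6, J5, J2 done the pool holds (7, 3, 5, 6), short of every remaining need.
The run J6, J5, J2 cannot be extended any further. Step-by-step check:
  pool = (3, 2, 2, 2)
  J6: need (1, 0, 1, 2) fits (3, 2, 2, 2); releases (2, 1, 1, 2), pool now (5, 3, 3, 4)
  J5: need (4, 2, 2, 2) fits (5, 3, 3, 4); releases (1, 0, 2, 0), pool now (6, 3, 5, 4)
  J2: need (2, 0, 1, 4) fits (6, 3, 5, 4); releases (1, 0, 0, 2), pool now (7, 3, 5, 6)
  blocked: J4 wants (0, 5, 4, 7), pool (7, 3, 5, 6) — not enough R3 and R1
  blocked: J3 wants (1, 5, 4, 2), pool (7, 3, 5, 6) — not enough R3
  blocked: J1 wants (2, 4, 3, 2), pool (7, 3, 5, 6) — not enough R3
  blocked: J9 wants (4, 4, 4, 1), pool (7, 3, 5, 6) — not enough R3
Processes that can never finish: J4, J3, J1 and J9.


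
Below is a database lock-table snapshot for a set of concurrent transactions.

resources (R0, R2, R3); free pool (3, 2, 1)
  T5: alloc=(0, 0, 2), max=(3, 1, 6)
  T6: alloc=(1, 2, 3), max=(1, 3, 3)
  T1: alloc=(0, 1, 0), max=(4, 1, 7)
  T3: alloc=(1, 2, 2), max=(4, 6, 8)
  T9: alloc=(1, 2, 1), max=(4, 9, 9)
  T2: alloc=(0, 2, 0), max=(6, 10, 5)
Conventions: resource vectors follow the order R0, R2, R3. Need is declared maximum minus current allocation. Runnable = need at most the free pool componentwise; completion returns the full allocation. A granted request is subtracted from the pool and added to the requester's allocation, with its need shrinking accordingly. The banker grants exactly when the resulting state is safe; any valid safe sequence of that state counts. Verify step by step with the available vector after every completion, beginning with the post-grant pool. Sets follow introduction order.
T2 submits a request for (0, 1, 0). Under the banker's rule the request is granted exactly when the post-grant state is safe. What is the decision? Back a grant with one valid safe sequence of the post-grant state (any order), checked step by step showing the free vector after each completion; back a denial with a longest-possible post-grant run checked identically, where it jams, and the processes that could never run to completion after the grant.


DENY: after the grant no complete ordering would exist.
Key observation: after T6, T5 the pool peaks at (4, 3, 6), and each blocked process is short somewhere: T1 on R3; T3 on R2; T9 on R2, R3; T2 on R0, R2.
On the post-grant state, T6, T5 is a maximal run — nothing extends it. Check, step by step:
  pool = (3, 1, 1)
  T6 needs (0, 1, 0) <= (3, 1, 1) -> finishes; pool += (1, 2, 3) = (4, 3, 4)
  T5 needs (3, 1, 4) <= (4, 3, 4) -> finishes; pool += (0, 0, 2) = (4, 3, 6)
  T1 still needs (4, 0, 7) but only (4, 3, 6) is free — short on R3
  T3 still needs (3, 4, 6) but only (4, 3, 6) is free — short on R2
  T9 still needs (3, 7, 8) but only (4, 3, 6) is free — short on R2 and R3
  T2 still needs (6, 7, 5) but only (4, 3, 6) is free — short on R0 and R2
Had the request been granted, T1, T3, T9 and T2 could never finish.
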